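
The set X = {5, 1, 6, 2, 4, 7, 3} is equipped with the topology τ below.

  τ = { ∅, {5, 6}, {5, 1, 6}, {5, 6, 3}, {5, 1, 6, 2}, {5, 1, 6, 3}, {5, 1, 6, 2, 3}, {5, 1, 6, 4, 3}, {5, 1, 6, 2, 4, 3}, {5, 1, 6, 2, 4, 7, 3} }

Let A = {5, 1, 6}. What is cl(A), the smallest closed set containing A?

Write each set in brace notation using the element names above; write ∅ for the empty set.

closure: X∖int(X∖A) = X∖∅ = {5, 1, 6, 2, 4, 7, 3}

{5, 1, 6, 2, 4, 7, 3}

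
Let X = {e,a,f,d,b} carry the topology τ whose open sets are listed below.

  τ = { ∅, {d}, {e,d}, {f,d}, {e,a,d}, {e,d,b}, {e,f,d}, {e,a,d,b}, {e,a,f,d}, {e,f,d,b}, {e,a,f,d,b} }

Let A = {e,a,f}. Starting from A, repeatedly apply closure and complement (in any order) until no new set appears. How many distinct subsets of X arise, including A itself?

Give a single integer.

complement {d,b}; its interior {d}; cl(A) = X∖{d} = {e,a,f,b}
With k = closure, c = complement:
  1. A     = {e,a,f}
  2. kA    = {e,a,f,b}
  3. cA    = {d,b}
  4. ckA   = {d}
  5. kcA   = {e,a,f,d,b}
  6. ckcA  = ∅
k, c of each give nothing new

6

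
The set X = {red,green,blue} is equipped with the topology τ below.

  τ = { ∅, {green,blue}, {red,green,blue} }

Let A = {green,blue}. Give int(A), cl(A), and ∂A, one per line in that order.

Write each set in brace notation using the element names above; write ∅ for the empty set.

int(A) = {green,blue}
cl(A)  = {red,green,blue}
∂A     = {red}

open subsets of A: ∅, {green,blue}; so int(A) = {green,blue}
closure: X∖int(X∖A) = X∖∅ = {red,green,blue}
∂A = {red,green,blue} minus {green,blue} = {red}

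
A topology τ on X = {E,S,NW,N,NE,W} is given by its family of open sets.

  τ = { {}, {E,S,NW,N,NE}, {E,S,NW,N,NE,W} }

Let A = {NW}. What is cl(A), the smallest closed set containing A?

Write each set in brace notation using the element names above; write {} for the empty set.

{E,S,NW,N,NE,W}

complement {E,S,N,NE,W}; its interior {}; cl(A) = X∖{} = {E,S,NW,N,NE,W}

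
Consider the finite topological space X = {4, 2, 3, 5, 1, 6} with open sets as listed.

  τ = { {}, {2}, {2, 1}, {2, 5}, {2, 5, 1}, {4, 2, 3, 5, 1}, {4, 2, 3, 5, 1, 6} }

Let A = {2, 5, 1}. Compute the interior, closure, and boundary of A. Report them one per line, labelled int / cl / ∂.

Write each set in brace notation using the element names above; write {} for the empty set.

interior: largest open inside A is {2, 5, 1} (from {}, {2}, {2, 1}, {2, 5}, {2, 5, 1})
cl via duality: int({4, 3, 6}) = {}, so X∖{} = {4, 2, 3, 5, 1, 6}
cl∖int = {4, 3, 6}

int(A) = {2, 5, 1}
cl(A)  = {4, 2, 3, 5, 1, 6}
∂A     = {4, 3, 6}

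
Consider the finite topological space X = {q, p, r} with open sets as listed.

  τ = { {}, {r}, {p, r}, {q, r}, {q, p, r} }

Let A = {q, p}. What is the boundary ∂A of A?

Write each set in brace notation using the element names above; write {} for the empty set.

{q, p}

U open, U⊆A: {}. int(A) = ⋃ = {}
X∖A={r}, int(X∖A)={r}, hence cl(A)={q, p}
∂A: remove int from cl → {q, p}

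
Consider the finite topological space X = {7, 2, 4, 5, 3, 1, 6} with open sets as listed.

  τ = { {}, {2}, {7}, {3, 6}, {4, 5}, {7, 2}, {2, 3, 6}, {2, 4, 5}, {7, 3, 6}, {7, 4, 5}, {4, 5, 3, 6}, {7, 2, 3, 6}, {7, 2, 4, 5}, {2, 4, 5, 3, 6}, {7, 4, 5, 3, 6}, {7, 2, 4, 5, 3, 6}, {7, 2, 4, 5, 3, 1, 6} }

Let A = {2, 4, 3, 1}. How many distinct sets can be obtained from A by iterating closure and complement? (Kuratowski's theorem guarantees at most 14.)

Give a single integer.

closure: X∖int(X∖A) = X∖{7} = {2, 4, 5, 3, 1, 6}
Let k=closure and c=complement:
  1. A     = {2, 4, 3, 1}
  2. kA    = {2, 4, 5, 3, 1, 6}
  3. cA    = {7, 5, 6}
  4. ckA   = {7}
  5. kcA   = {7, 4, 5, 3, 1, 6}
  6. kckA  = {7, 1}
  7. ckcA  = {2}
  8. ckckA = {2, 4, 5, 3, 6}
  9. kckcA = {2, 1}
  10. ckckcA = {7, 4, 5, 3, 6}
— saturated at 10

10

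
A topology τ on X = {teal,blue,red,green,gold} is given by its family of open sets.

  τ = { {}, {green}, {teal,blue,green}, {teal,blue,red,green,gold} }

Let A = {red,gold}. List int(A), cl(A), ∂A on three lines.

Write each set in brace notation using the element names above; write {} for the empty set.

interior: largest open inside A is {} (from {})
cl via duality: int({teal,blue,green}) = {teal,blue,green}, so X∖{teal,blue,green} = {red,gold}
cl∖int = {red,gold}

int(A) = {}
cl(A)  = {red,gold}
∂A     = {red,gold}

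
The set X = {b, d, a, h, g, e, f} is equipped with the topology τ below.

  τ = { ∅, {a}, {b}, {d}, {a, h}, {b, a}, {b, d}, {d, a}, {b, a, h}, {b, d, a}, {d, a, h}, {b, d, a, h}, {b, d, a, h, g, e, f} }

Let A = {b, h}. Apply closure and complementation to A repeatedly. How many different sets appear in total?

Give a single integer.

8

cl via duality: int({d, a, g, e, f}) = {d, a}, so X∖{d, a} = {b, h, g, e, f}
Write k for closure, c for complement:
  1. A     = {b, h}
  2. kA    = {b, h, g, e, f}
  3. cA    = {d, a, g, e, f}
  4. ckA   = {d, a}
  5. kcA   = {d, a, h, g, e, f}
  6. ckcA  = {b}
  7. kckcA = {b, g, e, f}
  8. ckckcA = {d, a, h}
applying k or c yields no new set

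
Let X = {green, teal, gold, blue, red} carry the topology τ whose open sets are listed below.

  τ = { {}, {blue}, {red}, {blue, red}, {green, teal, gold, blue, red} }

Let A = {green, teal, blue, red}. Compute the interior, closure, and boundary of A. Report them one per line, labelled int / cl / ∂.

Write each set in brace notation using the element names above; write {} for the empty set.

U open, U⊆A: {}, {red}, {blue}, {blue, red}. int(A) = ⋃ = {blue, red}
X∖A={gold}, int(X∖A)={}, hence cl(A)={green, teal, gold, blue, red}
∂A: remove int from cl → {green, teal, gold}

int(A) = {blue, red}
cl(A)  = {green, teal, gold, blue, red}
∂A     = {green, teal, gold}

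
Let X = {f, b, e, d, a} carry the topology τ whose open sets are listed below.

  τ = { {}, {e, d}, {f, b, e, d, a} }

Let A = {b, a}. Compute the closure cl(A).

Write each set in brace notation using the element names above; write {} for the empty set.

closure: X∖int(X∖A) = X∖{e, d} = {f, b, a}

{f, b, a}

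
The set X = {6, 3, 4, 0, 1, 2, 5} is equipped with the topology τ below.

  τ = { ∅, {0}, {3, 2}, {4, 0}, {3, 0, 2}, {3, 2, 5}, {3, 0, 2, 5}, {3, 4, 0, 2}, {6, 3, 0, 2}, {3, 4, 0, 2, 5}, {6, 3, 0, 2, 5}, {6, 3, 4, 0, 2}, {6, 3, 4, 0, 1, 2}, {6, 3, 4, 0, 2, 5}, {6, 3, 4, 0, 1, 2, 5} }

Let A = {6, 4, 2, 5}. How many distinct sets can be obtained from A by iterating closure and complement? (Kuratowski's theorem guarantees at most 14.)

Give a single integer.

closure: X∖int(X∖A) = X∖{0} = {6, 3, 4, 1, 2, 5}
Let k=closure and c=complement:
  1. A     = {6, 4, 2, 5}
  2. kA    = {6, 3, 4, 1, 2, 5}
  3. cA    = {3, 0, 1}
  4. ckA   = {0}
  5. kcA   = {6, 3, 4, 0, 1, 2, 5}
  6. kckA  = {6, 4, 0, 1}
  7. ckcA  = ∅
  8. ckckA = {3, 2, 5}
  9. kckckA = {6, 3, 1, 2, 5}
  10. ckckckA = {4, 0}
— saturated at 10

10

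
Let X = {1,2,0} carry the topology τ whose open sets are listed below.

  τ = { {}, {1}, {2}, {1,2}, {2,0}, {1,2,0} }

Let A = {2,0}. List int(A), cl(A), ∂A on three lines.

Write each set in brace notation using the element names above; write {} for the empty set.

interior: largest open inside A is {2,0} (from {}, {2}, {2,0})
cl via duality: int({1}) = {1}, so X∖{1} = {2,0}
cl∖int = {}

int(A) = {2,0}
cl(A)  = {2,0}
∂A     = {}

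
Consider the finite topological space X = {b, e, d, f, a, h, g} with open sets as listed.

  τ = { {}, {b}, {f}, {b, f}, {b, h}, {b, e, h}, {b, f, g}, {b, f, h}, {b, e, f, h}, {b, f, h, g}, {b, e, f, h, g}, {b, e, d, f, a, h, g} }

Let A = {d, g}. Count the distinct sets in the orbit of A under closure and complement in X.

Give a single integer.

6

closure: X∖int(X∖A) = X∖{b, e, f, h} = {d, a, g}
Let k=closure and c=complement:
  1. A     = {d, g}
  2. kA    = {d, a, g}
  3. cA    = {b, e, f, a, h}
  4. ckA   = {b, e, f, h}
  5. kcA   = {b, e, d, f, a, h, g}
  6. ckcA  = {}
— saturated at 6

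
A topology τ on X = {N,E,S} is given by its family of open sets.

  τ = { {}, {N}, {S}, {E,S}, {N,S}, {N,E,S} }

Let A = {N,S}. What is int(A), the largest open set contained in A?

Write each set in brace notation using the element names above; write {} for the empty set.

{N,S}

opens ⊆ A: {}, {S}, {N}, {N,S}; union → int = {N,S}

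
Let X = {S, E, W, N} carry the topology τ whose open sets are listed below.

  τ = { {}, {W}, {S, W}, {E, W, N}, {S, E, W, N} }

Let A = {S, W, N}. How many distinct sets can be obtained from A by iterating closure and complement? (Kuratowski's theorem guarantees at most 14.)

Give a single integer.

closure: X∖int(X∖A) = X∖{} = {S, E, W, N}
Let k=closure and c=complement:
  1. A     = {S, W, N}
  2. kA    = {S, E, W, N}
  3. cA    = {E}
  4. ckA   = {}
  5. kcA   = {E, N}
  6. ckcA  = {S, W}
— saturated at 6

6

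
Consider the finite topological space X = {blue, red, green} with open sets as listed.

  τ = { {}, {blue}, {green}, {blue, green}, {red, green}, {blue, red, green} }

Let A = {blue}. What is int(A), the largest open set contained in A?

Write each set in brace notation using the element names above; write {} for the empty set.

{blue}

opens ⊆ A: {}, {blue}; union → int = {blue}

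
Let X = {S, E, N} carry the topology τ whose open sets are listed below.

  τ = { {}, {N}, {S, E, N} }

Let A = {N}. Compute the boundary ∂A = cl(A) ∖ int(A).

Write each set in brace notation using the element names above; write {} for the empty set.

open subsets of A: {}, {N}; so int(A) = {N}
closure: X∖int(X∖A) = X∖{} = {S, E, N}
∂A = {S, E, N} minus {N} = {S, E}

{S, E}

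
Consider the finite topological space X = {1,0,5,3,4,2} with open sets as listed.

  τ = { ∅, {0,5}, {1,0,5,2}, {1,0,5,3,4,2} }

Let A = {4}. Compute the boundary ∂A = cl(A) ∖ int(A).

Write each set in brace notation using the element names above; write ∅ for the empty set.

interior: largest open inside A is ∅ (from ∅)
cl via duality: int({1,0,5,3,2}) = {1,0,5,2}, so X∖{1,0,5,2} = {3,4}
cl∖int = {3,4}

{3,4}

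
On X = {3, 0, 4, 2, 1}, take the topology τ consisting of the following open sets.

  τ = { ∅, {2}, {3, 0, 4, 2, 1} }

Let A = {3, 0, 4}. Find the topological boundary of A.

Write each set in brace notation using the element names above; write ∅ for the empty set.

U open, U⊆A: ∅. int(A) = ⋃ = ∅
X∖A={2, 1}, int(X∖A)={2}, hence cl(A)={3, 0, 4, 1}
∂A: remove int from cl → {3, 0, 4, 1}

{3, 0, 4, 1}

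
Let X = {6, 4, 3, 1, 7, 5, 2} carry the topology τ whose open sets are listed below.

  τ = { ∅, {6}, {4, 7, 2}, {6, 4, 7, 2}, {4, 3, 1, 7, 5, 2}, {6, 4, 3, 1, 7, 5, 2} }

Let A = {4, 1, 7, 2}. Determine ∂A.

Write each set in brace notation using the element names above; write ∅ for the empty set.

opens ⊆ A: ∅, {4, 7, 2}; union → int = {4, 7, 2}
complement {6, 3, 5}; its interior {6}; cl(A) = X∖{6} = {4, 3, 1, 7, 5, 2}
boundary = {4, 3, 1, 7, 5, 2} ∖ {4, 7, 2} = {3, 1, 5}

{3, 1, 5}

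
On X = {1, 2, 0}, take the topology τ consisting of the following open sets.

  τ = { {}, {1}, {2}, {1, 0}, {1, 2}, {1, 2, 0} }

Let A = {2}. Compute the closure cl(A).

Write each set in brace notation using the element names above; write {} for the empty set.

cl via duality: int({1, 0}) = {1, 0}, so X∖{1, 0} = {2}

{2}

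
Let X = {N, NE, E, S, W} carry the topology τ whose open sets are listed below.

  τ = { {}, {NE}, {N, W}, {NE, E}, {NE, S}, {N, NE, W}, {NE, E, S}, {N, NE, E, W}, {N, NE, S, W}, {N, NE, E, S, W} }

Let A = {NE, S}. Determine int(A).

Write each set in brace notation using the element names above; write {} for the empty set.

{NE, S}

opens ⊆ A: {}, {NE}, {NE, S}; union → int = {NE, S}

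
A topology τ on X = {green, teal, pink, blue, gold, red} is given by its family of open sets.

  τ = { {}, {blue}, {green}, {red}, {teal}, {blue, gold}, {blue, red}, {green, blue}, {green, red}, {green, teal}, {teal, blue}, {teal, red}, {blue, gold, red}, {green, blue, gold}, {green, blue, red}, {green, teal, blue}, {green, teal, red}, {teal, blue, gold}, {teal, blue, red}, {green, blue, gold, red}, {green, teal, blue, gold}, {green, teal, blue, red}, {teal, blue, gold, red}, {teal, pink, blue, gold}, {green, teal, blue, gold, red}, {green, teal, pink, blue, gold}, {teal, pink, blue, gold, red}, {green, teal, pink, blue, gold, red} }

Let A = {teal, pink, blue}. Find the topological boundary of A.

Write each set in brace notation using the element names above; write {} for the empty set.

{pink, gold}

open subsets of A: {}, {teal}, {blue}, {teal, blue}; so int(A) = {teal, blue}
closure: X∖int(X∖A) = X∖{green, red} = {teal, pink, blue, gold}
∂A = {teal, pink, blue, gold} minus {teal, blue} = {pink, gold}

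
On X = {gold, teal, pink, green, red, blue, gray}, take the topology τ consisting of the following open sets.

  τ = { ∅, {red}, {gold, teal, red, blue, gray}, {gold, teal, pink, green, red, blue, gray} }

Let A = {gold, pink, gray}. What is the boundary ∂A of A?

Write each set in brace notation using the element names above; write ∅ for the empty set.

interior: largest open inside A is ∅ (from ∅)
cl via duality: int({teal, green, red, blue}) = {red}, so X∖{red} = {gold, teal, pink, green, blue, gray}
cl∖int = {gold, teal, pink, green, blue, gray}

{gold, teal, pink, green, blue, gray}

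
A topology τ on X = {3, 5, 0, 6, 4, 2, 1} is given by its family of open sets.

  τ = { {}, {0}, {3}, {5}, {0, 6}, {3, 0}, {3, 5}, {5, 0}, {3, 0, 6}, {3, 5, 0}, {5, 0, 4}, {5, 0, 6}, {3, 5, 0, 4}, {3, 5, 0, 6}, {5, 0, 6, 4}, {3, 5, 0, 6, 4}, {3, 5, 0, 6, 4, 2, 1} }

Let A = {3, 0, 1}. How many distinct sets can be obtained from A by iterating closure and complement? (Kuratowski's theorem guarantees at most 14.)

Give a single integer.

8

complement {5, 6, 4, 2}; its interior {5}; cl(A) = X∖{5} = {3, 0, 6, 4, 2, 1}
With k = closure, c = complement:
  1. A     = {3, 0, 1}
  2. kA    = {3, 0, 6, 4, 2, 1}
  3. cA    = {5, 6, 4, 2}
  4. ckA   = {5}
  5. kcA   = {5, 6, 4, 2, 1}
  6. kckA  = {5, 4, 2, 1}
  7. ckcA  = {3, 0}
  8. ckckA = {3, 0, 6}
k, c of each give nothing new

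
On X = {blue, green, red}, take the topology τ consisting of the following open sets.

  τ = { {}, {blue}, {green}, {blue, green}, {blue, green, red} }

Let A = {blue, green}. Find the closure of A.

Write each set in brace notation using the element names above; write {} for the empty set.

{blue, green, red}

cl via duality: int({red}) = {}, so X∖{} = {blue, green, red}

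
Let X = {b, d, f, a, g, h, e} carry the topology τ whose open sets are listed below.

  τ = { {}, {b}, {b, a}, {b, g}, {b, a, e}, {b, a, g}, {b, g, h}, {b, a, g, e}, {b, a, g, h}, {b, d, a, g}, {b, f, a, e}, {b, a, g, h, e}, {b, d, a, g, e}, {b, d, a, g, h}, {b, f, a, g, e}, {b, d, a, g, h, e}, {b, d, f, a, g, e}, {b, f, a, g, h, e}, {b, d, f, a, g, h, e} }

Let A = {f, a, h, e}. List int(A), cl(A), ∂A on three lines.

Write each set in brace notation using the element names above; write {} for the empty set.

int(A) = {}
cl(A)  = {d, f, a, h, e}
∂A     = {d, f, a, h, e}

U open, U⊆A: {}. int(A) = ⋃ = {}
X∖A={b, d, g}, int(X∖A)={b, g}, hence cl(A)={d, f, a, h, e}
∂A: remove int from cl → {d, f, a, h, e}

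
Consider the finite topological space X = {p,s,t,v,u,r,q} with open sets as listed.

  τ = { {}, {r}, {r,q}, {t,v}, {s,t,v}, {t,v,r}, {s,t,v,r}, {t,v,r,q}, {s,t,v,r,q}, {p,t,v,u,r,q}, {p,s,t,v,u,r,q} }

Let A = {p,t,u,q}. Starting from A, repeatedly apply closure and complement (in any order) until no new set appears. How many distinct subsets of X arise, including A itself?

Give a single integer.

cl via duality: int({s,v,r}) = {r}, so X∖{r} = {p,s,t,v,u,q}
Write k for closure, c for complement:
  1. A     = {p,t,u,q}
  2. kA    = {p,s,t,v,u,q}
  3. cA    = {s,v,r}
  4. ckA   = {r}
  5. kcA   = {p,s,t,v,u,r,q}
  6. kckA  = {p,u,r,q}
  7. ckcA  = {}
  8. ckckA = {s,t,v}
  9. kckckA = {p,s,t,v,u}
  10. ckckckA = {r,q}
applying k or c yields no new set

10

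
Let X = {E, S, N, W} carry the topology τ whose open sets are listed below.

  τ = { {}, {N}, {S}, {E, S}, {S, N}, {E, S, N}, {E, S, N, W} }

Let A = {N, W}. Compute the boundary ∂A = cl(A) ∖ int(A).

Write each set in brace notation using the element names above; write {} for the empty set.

{W}

interior: largest open inside A is {N} (from {}, {N})
cl via duality: int({E, S}) = {E, S}, so X∖{E, S} = {N, W}
cl∖int = {W}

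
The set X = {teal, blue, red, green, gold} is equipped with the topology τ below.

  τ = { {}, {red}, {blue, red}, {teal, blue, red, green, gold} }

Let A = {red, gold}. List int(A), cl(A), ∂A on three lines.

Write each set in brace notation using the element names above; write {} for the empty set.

U open, U⊆A: {}, {red}. int(A) = ⋃ = {red}
X∖A={teal, blue, green}, int(X∖A)={}, hence cl(A)={teal, blue, red, green, gold}
∂A: remove int from cl → {teal, blue, green, gold}

int(A) = {red}
cl(A)  = {teal, blue, red, green, gold}
∂A     = {teal, blue, green, gold}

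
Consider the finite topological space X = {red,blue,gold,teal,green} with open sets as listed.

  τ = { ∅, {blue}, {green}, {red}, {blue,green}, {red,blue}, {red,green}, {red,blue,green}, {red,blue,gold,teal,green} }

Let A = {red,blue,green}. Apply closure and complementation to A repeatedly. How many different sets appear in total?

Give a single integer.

complement {gold,teal}; its interior ∅; cl(A) = X∖∅ = {red,blue,gold,teal,green}
With k = closure, c = complement:
  1. A     = {red,blue,green}
  2. kA    = {red,blue,gold,teal,green}
  3. cA    = {gold,teal}
  4. ckA   = ∅
k, c of each give nothing new

4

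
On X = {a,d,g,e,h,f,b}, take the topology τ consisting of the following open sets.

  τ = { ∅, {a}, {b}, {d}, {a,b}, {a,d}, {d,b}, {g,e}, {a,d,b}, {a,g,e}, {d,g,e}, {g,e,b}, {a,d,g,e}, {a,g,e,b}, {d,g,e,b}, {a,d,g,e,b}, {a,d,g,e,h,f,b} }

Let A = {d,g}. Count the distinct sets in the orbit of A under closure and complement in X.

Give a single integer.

X∖A={a,e,h,f,b}, int(X∖A)={a,b}, hence cl(A)={d,g,e,h,f}
Orbit (k=closure, c=complement):
  1. A     = {d,g}
  2. kA    = {d,g,e,h,f}
  3. cA    = {a,e,h,f,b}
  4. ckA   = {a,b}
  5. kcA   = {a,g,e,h,f,b}
  6. kckA  = {a,h,f,b}
  7. ckcA  = {d}
  8. ckckA = {d,g,e}
  9. kckcA = {d,h,f}
  10. ckckcA = {a,g,e,b}
(closed under both — stop)

10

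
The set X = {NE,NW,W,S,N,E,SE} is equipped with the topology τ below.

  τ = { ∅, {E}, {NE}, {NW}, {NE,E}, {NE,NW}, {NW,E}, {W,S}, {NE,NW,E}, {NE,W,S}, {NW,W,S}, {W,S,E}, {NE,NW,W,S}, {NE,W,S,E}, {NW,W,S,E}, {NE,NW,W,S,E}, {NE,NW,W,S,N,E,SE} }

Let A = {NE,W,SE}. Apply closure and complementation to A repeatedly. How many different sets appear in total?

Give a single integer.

10

closure: X∖int(X∖A) = X∖{NW,E} = {NE,W,S,N,SE}
Let k=closure and c=complement:
  1. A     = {NE,W,SE}
  2. kA    = {NE,W,S,N,SE}
  3. cA    = {NW,S,N,E}
  4. ckA   = {NW,E}
  5. kcA   = {NW,W,S,N,E,SE}
  6. kckA  = {NW,N,E,SE}
  7. ckcA  = {NE}
  8. ckckA = {NE,W,S}
  9. kckcA = {NE,N,SE}
  10. ckckcA = {NW,W,S,E}
— saturated at 10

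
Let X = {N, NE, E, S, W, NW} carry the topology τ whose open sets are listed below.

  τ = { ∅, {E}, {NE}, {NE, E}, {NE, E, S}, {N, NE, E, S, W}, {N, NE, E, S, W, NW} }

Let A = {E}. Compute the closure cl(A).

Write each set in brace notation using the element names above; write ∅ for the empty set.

cl via duality: int({N, NE, S, W, NW}) = {NE}, so X∖{NE} = {N, E, S, W, NW}

{N, E, S, W, NW}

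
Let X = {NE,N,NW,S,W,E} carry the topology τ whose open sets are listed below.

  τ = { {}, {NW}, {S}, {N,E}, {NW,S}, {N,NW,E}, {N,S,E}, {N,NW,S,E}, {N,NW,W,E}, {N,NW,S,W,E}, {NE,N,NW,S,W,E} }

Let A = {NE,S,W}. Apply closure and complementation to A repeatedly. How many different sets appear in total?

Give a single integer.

cl via duality: int({N,NW,E}) = {N,NW,E}, so X∖{N,NW,E} = {NE,S,W}
Write k for closure, c for complement:
  1. A     = {NE,S,W}
  2. cA    = {N,NW,E}
  3. kcA   = {NE,N,NW,W,E}
  4. ckcA  = {S}
  5. kckcA = {NE,S}
  6. ckckcA = {N,NW,W,E}
applying k or c yields no new set

6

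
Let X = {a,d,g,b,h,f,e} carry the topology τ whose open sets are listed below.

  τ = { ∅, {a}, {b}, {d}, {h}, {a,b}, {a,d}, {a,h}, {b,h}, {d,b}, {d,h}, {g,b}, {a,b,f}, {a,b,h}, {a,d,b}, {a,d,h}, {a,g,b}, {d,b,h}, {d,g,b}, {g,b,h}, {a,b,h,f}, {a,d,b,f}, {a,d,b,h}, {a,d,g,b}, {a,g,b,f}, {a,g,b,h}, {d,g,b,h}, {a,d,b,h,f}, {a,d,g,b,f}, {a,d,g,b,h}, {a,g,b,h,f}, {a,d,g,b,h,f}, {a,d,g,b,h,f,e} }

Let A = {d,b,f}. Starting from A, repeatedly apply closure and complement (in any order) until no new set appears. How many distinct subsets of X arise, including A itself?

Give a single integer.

8

X∖A={a,g,h,e}, int(X∖A)={a,h}, hence cl(A)={d,g,b,f,e}
Orbit (k=closure, c=complement):
  1. A     = {d,b,f}
  2. kA    = {d,g,b,f,e}
  3. cA    = {a,g,h,e}
  4. ckA   = {a,h}
  5. kcA   = {a,g,h,f,e}
  6. kckA  = {a,h,f,e}
  7. ckcA  = {d,b}
  8. ckckA = {d,g,b}
(closed under both — stop)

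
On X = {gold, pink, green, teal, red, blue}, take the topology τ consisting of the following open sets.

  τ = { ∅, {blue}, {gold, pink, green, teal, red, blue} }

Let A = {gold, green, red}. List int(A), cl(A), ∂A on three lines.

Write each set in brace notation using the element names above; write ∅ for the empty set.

interior: largest open inside A is ∅ (from ∅)
cl via duality: int({pink, teal, blue}) = {blue}, so X∖{blue} = {gold, pink, green, teal, red}
cl∖int = {gold, pink, green, teal, red}

int(A) = ∅
cl(A)  = {gold, pink, green, teal, red}
∂A     = {gold, pink, green, teal, red}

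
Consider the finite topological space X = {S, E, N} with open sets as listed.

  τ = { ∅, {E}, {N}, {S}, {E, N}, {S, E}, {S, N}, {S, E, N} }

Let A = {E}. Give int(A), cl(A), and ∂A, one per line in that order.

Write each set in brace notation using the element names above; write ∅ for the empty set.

opens ⊆ A: ∅, {E}; union → int = {E}
complement {S, N}; its interior {S, N}; cl(A) = X∖{S, N} = {E}
boundary = {E} ∖ {E} = ∅

int(A) = {E}
cl(A)  = {E}
∂A     = ∅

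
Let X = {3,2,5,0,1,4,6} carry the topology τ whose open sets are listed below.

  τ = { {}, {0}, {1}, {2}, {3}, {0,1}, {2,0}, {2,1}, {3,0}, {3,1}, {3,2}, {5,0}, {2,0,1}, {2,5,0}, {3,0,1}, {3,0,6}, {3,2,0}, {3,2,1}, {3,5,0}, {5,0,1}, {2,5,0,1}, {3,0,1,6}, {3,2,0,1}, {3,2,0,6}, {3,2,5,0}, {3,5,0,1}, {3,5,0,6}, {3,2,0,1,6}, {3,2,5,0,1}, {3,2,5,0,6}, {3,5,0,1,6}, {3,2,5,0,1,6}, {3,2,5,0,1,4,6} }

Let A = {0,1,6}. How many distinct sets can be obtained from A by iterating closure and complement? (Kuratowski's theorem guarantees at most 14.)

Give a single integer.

8

X∖A={3,2,5,4}, int(X∖A)={3,2}, hence cl(A)={5,0,1,4,6}
Orbit (k=closure, c=complement):
  1. A     = {0,1,6}
  2. kA    = {5,0,1,4,6}
  3. cA    = {3,2,5,4}
  4. ckA   = {3,2}
  5. kcA   = {3,2,5,4,6}
  6. kckA  = {3,2,4,6}
  7. ckcA  = {0,1}
  8. ckckA = {5,0,1}
(closed under both — stop)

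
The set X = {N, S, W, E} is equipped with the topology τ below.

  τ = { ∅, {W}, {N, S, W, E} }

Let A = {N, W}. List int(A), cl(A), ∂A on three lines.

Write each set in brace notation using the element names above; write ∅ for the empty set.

open subsets of A: ∅, {W}; so int(A) = {W}
closure: X∖int(X∖A) = X∖∅ = {N, S, W, E}
∂A = {N, S, W, E} minus {W} = {N, S, E}

int(A) = {W}
cl(A)  = {N, S, W, E}
∂A     = {N, S, E}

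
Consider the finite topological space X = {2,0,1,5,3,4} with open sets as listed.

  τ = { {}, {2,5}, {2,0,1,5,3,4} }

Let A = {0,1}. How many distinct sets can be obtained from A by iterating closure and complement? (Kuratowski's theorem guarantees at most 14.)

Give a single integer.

6

complement {2,5,3,4}; its interior {2,5}; cl(A) = X∖{2,5} = {0,1,3,4}
With k = closure, c = complement:
  1. A     = {0,1}
  2. kA    = {0,1,3,4}
  3. cA    = {2,5,3,4}
  4. ckA   = {2,5}
  5. kcA   = {2,0,1,5,3,4}
  6. ckcA  = {}
k, c of each give nothing new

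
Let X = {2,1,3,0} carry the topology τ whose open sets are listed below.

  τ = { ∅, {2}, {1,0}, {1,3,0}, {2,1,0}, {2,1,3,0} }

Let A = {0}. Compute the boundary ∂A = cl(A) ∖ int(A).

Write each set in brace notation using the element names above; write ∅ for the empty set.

{1,3,0}

open subsets of A: ∅; so int(A) = ∅
closure: X∖int(X∖A) = X∖{2} = {1,3,0}
∂A = {1,3,0} minus ∅ = {1,3,0}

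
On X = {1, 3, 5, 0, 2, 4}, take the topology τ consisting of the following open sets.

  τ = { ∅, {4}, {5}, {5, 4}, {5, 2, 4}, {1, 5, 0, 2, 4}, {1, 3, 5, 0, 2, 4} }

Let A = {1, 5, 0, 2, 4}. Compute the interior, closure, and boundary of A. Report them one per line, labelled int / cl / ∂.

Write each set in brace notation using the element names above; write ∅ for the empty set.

int(A) = {1, 5, 0, 2, 4}
cl(A)  = {1, 3, 5, 0, 2, 4}
∂A     = {3}

opens ⊆ A: ∅, {4}, {5}, {5, 4}, {5, 2, 4}, {1, 5, 0, 2, 4}; union → int = {1, 5, 0, 2, 4}
complement {3}; its interior ∅; cl(A) = X∖∅ = {1, 3, 5, 0, 2, 4}
boundary = {1, 3, 5, 0, 2, 4} ∖ {1, 5, 0, 2, 4} = {3}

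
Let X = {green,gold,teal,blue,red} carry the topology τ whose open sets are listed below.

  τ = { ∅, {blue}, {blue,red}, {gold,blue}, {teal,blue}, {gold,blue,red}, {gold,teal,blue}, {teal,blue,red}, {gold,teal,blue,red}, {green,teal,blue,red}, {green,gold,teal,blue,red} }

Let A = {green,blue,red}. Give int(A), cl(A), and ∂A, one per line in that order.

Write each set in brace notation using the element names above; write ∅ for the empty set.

int(A) = {blue,red}
cl(A)  = {green,gold,teal,blue,red}
∂A     = {green,gold,teal}

interior: largest open inside A is {blue,red} (from ∅, {blue}, {blue,red})
cl via duality: int({gold,teal}) = ∅, so X∖∅ = {green,gold,teal,blue,red}
cl∖int = {green,gold,teal}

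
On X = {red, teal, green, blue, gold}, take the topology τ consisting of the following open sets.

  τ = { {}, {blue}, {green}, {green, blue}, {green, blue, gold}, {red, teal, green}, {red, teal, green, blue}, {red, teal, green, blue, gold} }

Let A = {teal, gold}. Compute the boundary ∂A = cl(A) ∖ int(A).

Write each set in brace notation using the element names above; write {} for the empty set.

{red, teal, gold}

opens ⊆ A: {}; union → int = {}
complement {red, green, blue}; its interior {green, blue}; cl(A) = X∖{green, blue} = {red, teal, gold}
boundary = {red, teal, gold} ∖ {} = {red, teal, gold}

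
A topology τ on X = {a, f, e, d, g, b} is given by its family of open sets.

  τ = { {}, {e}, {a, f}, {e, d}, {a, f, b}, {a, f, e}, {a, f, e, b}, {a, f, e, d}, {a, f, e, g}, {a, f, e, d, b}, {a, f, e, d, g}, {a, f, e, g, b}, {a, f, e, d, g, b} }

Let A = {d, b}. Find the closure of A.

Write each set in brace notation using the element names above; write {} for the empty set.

{d, b}

X∖A={a, f, e, g}, int(X∖A)={a, f, e, g}, hence cl(A)={d, b}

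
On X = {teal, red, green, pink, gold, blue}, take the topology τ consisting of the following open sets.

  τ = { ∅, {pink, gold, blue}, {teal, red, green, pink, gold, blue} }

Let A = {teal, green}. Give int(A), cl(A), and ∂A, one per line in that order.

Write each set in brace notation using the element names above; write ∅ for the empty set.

int(A) = ∅
cl(A)  = {teal, red, green}
∂A     = {teal, red, green}

open subsets of A: ∅; so int(A) = ∅
closure: X∖int(X∖A) = X∖{pink, gold, blue} = {teal, red, green}
∂A = {teal, red, green} minus ∅ = {teal, red, green}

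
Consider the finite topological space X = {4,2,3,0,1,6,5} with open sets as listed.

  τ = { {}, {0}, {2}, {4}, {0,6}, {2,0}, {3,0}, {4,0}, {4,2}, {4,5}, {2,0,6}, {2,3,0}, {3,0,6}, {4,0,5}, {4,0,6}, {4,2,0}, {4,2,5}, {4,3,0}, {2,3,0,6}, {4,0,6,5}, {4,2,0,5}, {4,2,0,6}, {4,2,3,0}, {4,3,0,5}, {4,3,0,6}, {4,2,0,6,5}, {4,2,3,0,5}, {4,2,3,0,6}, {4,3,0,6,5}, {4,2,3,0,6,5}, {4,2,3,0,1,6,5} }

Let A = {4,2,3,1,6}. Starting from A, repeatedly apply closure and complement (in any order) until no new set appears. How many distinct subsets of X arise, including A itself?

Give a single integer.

complement {0,5}; its interior {0}; cl(A) = X∖{0} = {4,2,3,1,6,5}
With k = closure, c = complement:
  1. A     = {4,2,3,1,6}
  2. kA    = {4,2,3,1,6,5}
  3. cA    = {0,5}
  4. ckA   = {0}
  5. kcA   = {3,0,1,6,5}
  6. kckA  = {3,0,1,6}
  7. ckcA  = {4,2}
  8. ckckA = {4,2,5}
  9. kckcA = {4,2,1,5}
  10. ckckcA = {3,0,6}
k, c of each give nothing new

10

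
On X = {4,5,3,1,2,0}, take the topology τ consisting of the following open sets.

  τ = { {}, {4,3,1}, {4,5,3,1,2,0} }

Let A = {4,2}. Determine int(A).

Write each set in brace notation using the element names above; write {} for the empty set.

{}

interior: largest open inside A is {} (from {})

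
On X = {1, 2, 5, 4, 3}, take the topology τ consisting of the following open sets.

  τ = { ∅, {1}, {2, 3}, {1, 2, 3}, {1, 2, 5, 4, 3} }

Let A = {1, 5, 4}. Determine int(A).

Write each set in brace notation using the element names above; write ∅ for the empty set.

interior: largest open inside A is {1} (from ∅, {1})

{1}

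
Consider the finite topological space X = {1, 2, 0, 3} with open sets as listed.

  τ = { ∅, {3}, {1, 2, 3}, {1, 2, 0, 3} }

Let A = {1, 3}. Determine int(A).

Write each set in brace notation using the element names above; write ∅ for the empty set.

{3}

open subsets of A: ∅, {3}; so int(A) = {3}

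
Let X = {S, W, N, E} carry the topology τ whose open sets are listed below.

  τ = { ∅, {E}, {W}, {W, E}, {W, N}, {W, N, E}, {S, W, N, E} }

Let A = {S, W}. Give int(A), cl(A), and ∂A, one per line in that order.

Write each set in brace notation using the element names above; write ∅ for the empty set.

int(A) = {W}
cl(A)  = {S, W, N}
∂A     = {S, N}

interior: largest open inside A is {W} (from ∅, {W})
cl via duality: int({N, E}) = {E}, so X∖{E} = {S, W, N}
cl∖int = {S, N}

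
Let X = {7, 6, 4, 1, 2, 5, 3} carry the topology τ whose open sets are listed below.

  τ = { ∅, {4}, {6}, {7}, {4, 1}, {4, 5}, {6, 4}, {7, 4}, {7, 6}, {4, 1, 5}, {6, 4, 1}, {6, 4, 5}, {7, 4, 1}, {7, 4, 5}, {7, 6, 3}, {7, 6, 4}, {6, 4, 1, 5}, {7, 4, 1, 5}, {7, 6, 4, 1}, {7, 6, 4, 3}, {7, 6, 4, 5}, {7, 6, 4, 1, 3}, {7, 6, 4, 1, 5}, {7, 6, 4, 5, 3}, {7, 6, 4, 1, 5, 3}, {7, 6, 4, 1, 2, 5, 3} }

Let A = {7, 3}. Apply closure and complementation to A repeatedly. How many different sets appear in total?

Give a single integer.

closure: X∖int(X∖A) = X∖{6, 4, 1, 5} = {7, 2, 3}
Let k=closure and c=complement:
  1. A     = {7, 3}
  2. kA    = {7, 2, 3}
  3. cA    = {6, 4, 1, 2, 5}
  4. ckA   = {6, 4, 1, 5}
  5. kcA   = {6, 4, 1, 2, 5, 3}
  6. ckcA  = {7}
— saturated at 6

6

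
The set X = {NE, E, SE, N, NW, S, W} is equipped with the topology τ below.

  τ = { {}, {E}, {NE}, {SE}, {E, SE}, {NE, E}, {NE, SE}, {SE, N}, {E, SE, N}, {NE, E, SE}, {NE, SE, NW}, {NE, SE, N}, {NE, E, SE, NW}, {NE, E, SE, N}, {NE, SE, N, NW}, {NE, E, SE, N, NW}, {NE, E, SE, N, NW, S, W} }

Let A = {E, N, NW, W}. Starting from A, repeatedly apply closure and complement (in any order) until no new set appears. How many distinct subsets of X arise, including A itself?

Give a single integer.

X∖A={NE, SE, S}, int(X∖A)={NE, SE}, hence cl(A)={E, N, NW, S, W}
Orbit (k=closure, c=complement):
  1. A     = {E, N, NW, W}
  2. kA    = {E, N, NW, S, W}
  3. cA    = {NE, SE, S}
  4. ckA   = {NE, SE}
  5. kcA   = {NE, SE, N, NW, S, W}
  6. ckcA  = {E}
  7. kckcA = {E, S, W}
  8. ckckcA = {NE, SE, N, NW}
(closed under both — stop)

8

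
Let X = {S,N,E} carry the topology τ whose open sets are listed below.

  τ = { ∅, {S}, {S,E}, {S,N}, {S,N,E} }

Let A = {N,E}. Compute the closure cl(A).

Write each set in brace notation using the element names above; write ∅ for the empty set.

complement {S}; its interior {S}; cl(A) = X∖{S} = {N,E}

{N,E}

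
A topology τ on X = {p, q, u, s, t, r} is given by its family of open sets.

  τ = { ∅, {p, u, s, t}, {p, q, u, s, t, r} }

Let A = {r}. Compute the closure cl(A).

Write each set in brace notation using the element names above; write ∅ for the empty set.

cl via duality: int({p, q, u, s, t}) = {p, u, s, t}, so X∖{p, u, s, t} = {q, r}

{q, r}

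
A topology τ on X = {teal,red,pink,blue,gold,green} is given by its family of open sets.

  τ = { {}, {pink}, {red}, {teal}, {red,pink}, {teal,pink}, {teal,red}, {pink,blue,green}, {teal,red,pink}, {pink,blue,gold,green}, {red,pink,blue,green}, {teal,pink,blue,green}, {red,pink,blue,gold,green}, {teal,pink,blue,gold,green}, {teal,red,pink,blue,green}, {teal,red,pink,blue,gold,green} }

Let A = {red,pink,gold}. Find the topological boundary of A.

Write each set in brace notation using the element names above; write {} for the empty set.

opens ⊆ A: {}, {pink}, {red}, {red,pink}; union → int = {red,pink}
complement {teal,blue,green}; its interior {teal}; cl(A) = X∖{teal} = {red,pink,blue,gold,green}
boundary = {red,pink,blue,gold,green} ∖ {red,pink} = {blue,gold,green}

{blue,gold,green}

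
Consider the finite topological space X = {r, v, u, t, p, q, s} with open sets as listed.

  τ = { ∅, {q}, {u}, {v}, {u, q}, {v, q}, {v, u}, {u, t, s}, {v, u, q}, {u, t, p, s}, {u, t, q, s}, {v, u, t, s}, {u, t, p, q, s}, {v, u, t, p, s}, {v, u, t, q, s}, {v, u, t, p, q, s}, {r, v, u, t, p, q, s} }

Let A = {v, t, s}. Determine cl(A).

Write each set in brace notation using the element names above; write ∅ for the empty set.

{r, v, t, p, s}

X∖A={r, u, p, q}, int(X∖A)={u, q}, hence cl(A)={r, v, t, p, s}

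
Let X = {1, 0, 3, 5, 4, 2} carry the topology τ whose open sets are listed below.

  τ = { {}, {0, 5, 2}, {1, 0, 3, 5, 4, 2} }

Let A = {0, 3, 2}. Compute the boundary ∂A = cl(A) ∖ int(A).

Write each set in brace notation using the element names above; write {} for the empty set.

opens ⊆ A: {}; union → int = {}
complement {1, 5, 4}; its interior {}; cl(A) = X∖{} = {1, 0, 3, 5, 4, 2}
boundary = {1, 0, 3, 5, 4, 2} ∖ {} = {1, 0, 3, 5, 4, 2}

{1, 0, 3, 5, 4, 2}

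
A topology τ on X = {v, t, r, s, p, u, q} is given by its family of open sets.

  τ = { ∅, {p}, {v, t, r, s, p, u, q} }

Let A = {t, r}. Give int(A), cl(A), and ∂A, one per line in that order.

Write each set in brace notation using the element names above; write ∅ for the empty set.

int(A) = ∅
cl(A)  = {v, t, r, s, u, q}
∂A     = {v, t, r, s, u, q}

open subsets of A: ∅; so int(A) = ∅
closure: X∖int(X∖A) = X∖{p} = {v, t, r, s, u, q}
∂A = {v, t, r, s, u, q} minus ∅ = {v, t, r, s, u, q}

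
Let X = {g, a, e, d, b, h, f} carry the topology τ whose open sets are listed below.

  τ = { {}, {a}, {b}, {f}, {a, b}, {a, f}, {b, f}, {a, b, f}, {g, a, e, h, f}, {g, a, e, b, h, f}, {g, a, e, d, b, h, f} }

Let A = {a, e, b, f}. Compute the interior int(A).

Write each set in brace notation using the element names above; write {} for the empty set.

open subsets of A: {}, {f}, {b}, {a}, {a, b}, {a, f}, {b, f}, {a, b, f}; so int(A) = {a, b, f}

{a, b, f}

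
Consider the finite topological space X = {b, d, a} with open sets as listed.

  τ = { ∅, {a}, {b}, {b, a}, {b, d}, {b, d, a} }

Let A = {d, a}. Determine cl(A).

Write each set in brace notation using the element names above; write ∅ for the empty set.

complement {b}; its interior {b}; cl(A) = X∖{b} = {d, a}

{d, a}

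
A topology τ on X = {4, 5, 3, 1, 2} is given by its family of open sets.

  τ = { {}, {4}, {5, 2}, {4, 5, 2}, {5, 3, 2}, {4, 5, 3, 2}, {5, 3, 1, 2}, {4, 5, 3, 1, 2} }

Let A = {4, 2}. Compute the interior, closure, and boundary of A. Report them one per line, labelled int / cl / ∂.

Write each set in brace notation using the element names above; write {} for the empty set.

int(A) = {4}
cl(A)  = {4, 5, 3, 1, 2}
∂A     = {5, 3, 1, 2}

opens ⊆ A: {}, {4}; union → int = {4}
complement {5, 3, 1}; its interior {}; cl(A) = X∖{} = {4, 5, 3, 1, 2}
boundary = {4, 5, 3, 1, 2} ∖ {4} = {5, 3, 1, 2}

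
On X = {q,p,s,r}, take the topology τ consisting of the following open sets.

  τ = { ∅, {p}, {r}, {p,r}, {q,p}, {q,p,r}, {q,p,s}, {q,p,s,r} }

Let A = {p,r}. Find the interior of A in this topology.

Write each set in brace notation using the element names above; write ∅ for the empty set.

open subsets of A: ∅, {r}, {p}, {p,r}; so int(A) = {p,r}

{p,r}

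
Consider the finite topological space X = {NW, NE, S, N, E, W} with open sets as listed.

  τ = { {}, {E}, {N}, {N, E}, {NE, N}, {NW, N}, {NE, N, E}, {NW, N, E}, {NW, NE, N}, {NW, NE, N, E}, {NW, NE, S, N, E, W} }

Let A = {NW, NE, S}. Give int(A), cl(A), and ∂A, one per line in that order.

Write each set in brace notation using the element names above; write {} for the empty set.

open subsets of A: {}; so int(A) = {}
closure: X∖int(X∖A) = X∖{N, E} = {NW, NE, S, W}
∂A = {NW, NE, S, W} minus {} = {NW, NE, S, W}

int(A) = {}
cl(A)  = {NW, NE, S, W}
∂A     = {NW, NE, S, W}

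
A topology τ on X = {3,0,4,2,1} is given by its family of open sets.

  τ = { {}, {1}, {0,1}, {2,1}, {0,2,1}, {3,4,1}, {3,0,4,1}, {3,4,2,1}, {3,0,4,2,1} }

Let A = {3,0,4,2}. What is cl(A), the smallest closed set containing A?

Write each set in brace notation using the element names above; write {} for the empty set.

X∖A={1}, int(X∖A)={1}, hence cl(A)={3,0,4,2}

{3,0,4,2}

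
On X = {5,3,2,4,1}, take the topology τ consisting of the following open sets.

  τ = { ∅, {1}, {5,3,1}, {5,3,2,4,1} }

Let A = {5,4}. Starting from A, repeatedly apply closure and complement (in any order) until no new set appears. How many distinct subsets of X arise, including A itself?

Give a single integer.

6

X∖A={3,2,1}, int(X∖A)={1}, hence cl(A)={5,3,2,4}
Orbit (k=closure, c=complement):
  1. A     = {5,4}
  2. kA    = {5,3,2,4}
  3. cA    = {3,2,1}
  4. ckA   = {1}
  5. kcA   = {5,3,2,4,1}
  6. ckcA  = ∅
(closed under both — stop)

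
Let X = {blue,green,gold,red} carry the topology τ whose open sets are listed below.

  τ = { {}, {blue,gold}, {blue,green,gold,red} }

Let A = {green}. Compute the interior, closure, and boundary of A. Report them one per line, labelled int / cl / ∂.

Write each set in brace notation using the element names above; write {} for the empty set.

U open, U⊆A: {}. int(A) = ⋃ = {}
X∖A={blue,gold,red}, int(X∖A)={blue,gold}, hence cl(A)={green,red}
∂A: remove int from cl → {green,red}

int(A) = {}
cl(A)  = {green,red}
∂A     = {green,red}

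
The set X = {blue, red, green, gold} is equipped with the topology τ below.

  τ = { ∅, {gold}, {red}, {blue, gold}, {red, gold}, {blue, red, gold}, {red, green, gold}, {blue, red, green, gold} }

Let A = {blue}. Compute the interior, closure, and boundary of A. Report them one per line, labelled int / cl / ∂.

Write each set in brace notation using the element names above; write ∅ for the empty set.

interior: largest open inside A is ∅ (from ∅)
cl via duality: int({red, green, gold}) = {red, green, gold}, so X∖{red, green, gold} = {blue}
cl∖int = {blue}

int(A) = ∅
cl(A)  = {blue}
∂A     = {blue}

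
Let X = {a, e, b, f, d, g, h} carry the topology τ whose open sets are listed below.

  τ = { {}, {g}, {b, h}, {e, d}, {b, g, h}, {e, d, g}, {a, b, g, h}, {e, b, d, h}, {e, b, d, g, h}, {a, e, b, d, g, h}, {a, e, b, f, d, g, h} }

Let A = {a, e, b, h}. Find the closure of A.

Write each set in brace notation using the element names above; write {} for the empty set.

{a, e, b, f, d, h}

X∖A={f, d, g}, int(X∖A)={g}, hence cl(A)={a, e, b, f, d, h}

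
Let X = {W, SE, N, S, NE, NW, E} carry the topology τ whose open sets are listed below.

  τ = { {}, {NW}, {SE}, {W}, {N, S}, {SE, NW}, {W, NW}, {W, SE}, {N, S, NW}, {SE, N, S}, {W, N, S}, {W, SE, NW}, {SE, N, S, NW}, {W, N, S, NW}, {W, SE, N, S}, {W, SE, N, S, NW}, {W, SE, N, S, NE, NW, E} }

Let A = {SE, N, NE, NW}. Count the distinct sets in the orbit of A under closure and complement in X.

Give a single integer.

X∖A={W, S, E}, int(X∖A)={W}, hence cl(A)={SE, N, S, NE, NW, E}
Orbit (k=closure, c=complement):
  1. A     = {SE, N, NE, NW}
  2. kA    = {SE, N, S, NE, NW, E}
  3. cA    = {W, S, E}
  4. ckA   = {W}
  5. kcA   = {W, N, S, NE, E}
  6. kckA  = {W, NE, E}
  7. ckcA  = {SE, NW}
  8. ckckA = {SE, N, S, NW}
  9. kckcA = {SE, NE, NW, E}
  10. ckckcA = {W, N, S}
(closed under both — stop)

10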